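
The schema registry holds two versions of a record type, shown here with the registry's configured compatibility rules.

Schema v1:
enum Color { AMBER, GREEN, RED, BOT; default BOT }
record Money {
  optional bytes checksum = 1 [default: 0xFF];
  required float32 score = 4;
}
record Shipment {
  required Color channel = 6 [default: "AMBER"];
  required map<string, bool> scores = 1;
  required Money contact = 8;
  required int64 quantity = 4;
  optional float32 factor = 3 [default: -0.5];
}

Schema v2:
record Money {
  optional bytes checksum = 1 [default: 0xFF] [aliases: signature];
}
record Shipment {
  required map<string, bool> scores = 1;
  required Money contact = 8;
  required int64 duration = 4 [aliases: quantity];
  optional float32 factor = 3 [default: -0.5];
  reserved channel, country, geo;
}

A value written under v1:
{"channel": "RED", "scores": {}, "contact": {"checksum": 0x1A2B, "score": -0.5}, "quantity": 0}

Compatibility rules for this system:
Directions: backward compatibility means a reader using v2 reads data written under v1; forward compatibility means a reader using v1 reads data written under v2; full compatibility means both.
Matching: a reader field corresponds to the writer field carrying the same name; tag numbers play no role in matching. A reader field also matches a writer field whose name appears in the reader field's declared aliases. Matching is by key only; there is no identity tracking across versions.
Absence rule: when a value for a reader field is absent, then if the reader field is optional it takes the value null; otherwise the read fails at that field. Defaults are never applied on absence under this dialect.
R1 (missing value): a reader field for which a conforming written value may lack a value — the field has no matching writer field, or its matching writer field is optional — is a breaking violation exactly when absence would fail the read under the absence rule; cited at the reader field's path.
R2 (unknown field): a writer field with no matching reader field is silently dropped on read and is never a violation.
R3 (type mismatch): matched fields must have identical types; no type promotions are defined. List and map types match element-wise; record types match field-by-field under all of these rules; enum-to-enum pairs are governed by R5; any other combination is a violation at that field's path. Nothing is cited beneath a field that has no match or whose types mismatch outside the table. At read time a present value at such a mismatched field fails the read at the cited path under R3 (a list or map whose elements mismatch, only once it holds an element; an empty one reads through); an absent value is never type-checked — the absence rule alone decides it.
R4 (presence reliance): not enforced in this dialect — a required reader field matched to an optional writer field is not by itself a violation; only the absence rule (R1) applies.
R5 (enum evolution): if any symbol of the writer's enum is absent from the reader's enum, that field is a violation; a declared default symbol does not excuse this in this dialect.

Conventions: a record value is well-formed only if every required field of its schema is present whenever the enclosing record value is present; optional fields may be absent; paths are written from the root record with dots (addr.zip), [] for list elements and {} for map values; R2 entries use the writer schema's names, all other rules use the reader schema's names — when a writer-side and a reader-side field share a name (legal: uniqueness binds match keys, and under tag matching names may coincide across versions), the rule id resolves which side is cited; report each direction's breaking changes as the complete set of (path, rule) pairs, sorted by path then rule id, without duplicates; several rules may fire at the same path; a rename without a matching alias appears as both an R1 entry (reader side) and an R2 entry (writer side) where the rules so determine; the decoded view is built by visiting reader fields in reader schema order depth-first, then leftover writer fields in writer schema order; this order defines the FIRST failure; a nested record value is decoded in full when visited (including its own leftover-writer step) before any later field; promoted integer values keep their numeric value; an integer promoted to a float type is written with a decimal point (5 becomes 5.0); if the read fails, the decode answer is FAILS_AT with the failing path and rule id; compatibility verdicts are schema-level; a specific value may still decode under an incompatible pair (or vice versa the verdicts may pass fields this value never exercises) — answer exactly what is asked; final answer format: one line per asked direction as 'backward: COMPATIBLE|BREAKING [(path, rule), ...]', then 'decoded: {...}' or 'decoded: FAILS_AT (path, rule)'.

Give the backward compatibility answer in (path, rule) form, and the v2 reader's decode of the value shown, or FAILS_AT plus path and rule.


each type pair in Shipment: writer, then reader
backward pass over Shipment, reader schema v2, writer schema v1:
  scores: paired with writer scores (map<string, bool> -> map<string, bool>; writer required)
  contact: paired with writer contact (Money -> Money; writer required)
  duration: paired with writer quantity (int64 -> int64; writer required)
  factor: paired with writer factor (float32 -> float32; writer optional)
  writer channel: unknown to reader
  contact.checksum: paired with writer contact.checksum (bytes -> bytes; writer optional)
  writer contact.score: unknown to reader
  nothing fires on Shipment: backward is COMPATIBLE
decoding the Shipment value with the v2 reader:
  scores := {}
  contact.checksum := 0x1A2B
  writer contact.score: unmatched, discarded
  duration := 0 (from writer quantity)
  factor := null (not supplied -> null)
  writer channel: unmatched, discarded
  => decoded: {"scores": {}, "contact": {"checksum": 0x1A2B}, "duration": 0, "factor": null}

backward: COMPATIBLE []; decoded: {"scores": {}, "contact": {"checksum": 0x1A2B}, "duration": 0, "factor": null}


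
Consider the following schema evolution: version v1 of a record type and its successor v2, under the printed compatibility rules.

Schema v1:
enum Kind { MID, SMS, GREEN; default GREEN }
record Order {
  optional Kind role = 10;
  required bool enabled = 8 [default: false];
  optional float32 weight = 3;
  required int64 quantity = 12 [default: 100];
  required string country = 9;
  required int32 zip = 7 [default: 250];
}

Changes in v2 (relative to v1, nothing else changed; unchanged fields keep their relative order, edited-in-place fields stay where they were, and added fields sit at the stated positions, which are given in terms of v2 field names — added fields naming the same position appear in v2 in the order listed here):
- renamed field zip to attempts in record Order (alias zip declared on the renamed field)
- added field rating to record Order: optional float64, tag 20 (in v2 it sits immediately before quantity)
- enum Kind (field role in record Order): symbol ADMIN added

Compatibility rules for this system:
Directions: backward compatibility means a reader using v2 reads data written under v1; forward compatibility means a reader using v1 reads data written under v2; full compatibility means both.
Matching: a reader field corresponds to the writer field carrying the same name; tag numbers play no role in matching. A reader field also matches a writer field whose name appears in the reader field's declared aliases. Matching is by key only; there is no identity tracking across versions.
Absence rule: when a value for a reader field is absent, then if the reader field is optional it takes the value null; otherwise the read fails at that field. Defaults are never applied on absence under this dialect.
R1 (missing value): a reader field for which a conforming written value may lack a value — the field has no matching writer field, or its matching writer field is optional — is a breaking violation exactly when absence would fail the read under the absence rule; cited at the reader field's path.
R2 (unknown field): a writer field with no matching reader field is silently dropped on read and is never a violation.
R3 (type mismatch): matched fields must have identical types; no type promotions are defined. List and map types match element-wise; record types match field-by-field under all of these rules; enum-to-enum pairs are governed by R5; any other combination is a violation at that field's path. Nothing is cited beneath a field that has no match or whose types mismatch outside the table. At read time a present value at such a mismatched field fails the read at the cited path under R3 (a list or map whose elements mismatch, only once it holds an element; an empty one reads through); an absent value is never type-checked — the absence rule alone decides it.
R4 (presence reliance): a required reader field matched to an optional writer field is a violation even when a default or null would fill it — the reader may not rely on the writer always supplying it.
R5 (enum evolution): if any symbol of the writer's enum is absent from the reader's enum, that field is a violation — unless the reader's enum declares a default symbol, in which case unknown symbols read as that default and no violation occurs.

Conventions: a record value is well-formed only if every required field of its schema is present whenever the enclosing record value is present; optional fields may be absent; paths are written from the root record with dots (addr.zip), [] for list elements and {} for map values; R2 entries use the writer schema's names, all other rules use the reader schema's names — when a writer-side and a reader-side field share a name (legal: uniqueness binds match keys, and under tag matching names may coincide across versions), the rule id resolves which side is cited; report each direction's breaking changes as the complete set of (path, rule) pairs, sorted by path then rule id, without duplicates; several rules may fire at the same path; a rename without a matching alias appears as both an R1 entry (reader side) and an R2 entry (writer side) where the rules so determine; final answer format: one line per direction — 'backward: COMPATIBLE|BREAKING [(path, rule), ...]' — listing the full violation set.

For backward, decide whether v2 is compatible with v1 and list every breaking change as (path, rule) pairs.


backward: COMPATIBLE []

the writer's type comes first in each Order pair
backward on Order — v2 reading data written by v1:
  role: Kind -> Kind, writer optional; from role
  enabled: bool -> bool, writer required; from enabled
  weight: float32 -> float32, writer optional; from weight
  rating: no writer match
  quantity: int64 -> int64, writer required; from quantity
  country: string -> string, writer required; from country
  attempts: int32 -> int32, writer required; from zip
  nothing fires on Order: backward is COMPATIBLE
diffs on Order not affecting the asked answer:
  renamed field zip to attempts in record Order (alias zip declared on the renamed field) -> affects forward compatibility only, which is not asked
  added field rating to record Order: optional float64, tag 20 (in v2 it sits immediately before quantity) -> fires no rule on Order, leaving the asked answer as it is
  enum Kind (field role in record Order): symbol ADMIN added -> fires no rule on Order, leaving the asked answer as it is


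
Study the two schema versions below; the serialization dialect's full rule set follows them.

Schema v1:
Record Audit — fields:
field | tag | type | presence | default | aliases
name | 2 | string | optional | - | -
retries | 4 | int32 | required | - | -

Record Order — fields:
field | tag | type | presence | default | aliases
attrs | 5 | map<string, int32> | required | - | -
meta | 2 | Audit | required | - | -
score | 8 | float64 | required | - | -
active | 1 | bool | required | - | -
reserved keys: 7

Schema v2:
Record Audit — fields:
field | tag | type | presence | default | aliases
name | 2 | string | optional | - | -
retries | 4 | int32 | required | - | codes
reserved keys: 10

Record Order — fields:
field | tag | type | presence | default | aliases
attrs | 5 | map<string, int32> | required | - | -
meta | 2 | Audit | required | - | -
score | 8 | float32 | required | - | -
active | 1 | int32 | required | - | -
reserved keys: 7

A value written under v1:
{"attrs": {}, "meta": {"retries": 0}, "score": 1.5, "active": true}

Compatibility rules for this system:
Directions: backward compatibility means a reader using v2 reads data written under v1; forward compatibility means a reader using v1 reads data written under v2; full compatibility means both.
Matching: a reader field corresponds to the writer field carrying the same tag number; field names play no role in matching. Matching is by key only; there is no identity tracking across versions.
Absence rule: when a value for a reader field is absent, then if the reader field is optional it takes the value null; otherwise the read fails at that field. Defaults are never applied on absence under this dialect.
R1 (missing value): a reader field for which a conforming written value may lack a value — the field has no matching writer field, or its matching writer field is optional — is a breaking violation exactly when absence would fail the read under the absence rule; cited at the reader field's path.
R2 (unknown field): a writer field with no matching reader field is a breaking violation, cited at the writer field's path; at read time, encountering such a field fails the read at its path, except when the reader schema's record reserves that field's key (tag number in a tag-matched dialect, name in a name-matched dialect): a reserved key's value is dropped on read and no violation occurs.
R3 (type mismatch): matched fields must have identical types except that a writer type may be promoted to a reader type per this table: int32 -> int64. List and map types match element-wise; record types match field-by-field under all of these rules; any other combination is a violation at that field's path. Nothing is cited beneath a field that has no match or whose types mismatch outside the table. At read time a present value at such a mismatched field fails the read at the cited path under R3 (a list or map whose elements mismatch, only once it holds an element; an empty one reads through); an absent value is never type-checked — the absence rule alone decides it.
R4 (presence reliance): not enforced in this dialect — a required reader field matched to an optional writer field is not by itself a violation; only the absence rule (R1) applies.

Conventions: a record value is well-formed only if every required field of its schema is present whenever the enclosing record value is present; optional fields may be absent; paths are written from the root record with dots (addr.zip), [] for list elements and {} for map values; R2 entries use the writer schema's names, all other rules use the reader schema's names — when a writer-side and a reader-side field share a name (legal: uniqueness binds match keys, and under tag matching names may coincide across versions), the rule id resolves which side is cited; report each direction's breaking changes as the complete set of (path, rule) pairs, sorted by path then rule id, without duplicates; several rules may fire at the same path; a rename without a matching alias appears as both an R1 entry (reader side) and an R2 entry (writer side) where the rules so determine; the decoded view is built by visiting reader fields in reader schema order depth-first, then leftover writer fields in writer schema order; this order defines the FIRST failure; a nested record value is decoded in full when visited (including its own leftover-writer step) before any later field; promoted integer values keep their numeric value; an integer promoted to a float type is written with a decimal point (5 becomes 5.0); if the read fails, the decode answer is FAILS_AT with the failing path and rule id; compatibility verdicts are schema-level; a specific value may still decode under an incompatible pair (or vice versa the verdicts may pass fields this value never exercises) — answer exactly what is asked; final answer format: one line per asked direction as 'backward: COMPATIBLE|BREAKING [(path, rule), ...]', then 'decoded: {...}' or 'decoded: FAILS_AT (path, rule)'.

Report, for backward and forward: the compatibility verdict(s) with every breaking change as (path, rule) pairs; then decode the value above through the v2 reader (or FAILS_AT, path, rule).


backward: BREAKING [(active, R3), (score, R3)]; forward: BREAKING [(active, R3), (score, R3)]; decoded: FAILS_AT (score, R3)

arrows below run writer -> reader for Order
backward pass over Order, reader schema v2, writer schema v1:
  attrs: paired with writer attrs (map<string, int32> -> map<string, int32>; writer required)
  meta: paired with writer meta (Audit -> Audit; writer required)
  score: paired with writer score (float64 -> float32; writer required)
  active: paired with writer active (bool -> int32; writer required)
  meta.name: paired with writer meta.name (string -> string; writer optional)
  meta.retries: paired with writer meta.retries (int32 -> int32; writer required)
  R3 fires at active
  R3 fires at score
  backward on Order therefore BREAKING (2)
forward pass over Order, reader schema v1, writer schema v2:
  attrs: paired with writer attrs (map<string, int32> -> map<string, int32>; writer required)
  meta: paired with writer meta (Audit -> Audit; writer required)
  score: paired with writer score (float32 -> float64; writer required)
  active: paired with writer active (int32 -> bool; writer required)
  meta.name: paired with writer meta.name (string -> string; writer optional)
  meta.retries: paired with writer meta.retries (int32 -> int32; writer required)
  R3 fires at active
  R3 fires at score
  forward on Order therefore BREAKING (2)
decoding the Order value with the v2 reader:
  attrs := {}
  meta.name := null (not supplied -> null)
  meta.retries := 0
  read fails at score under R3
  => FAILS_AT (score, R3)


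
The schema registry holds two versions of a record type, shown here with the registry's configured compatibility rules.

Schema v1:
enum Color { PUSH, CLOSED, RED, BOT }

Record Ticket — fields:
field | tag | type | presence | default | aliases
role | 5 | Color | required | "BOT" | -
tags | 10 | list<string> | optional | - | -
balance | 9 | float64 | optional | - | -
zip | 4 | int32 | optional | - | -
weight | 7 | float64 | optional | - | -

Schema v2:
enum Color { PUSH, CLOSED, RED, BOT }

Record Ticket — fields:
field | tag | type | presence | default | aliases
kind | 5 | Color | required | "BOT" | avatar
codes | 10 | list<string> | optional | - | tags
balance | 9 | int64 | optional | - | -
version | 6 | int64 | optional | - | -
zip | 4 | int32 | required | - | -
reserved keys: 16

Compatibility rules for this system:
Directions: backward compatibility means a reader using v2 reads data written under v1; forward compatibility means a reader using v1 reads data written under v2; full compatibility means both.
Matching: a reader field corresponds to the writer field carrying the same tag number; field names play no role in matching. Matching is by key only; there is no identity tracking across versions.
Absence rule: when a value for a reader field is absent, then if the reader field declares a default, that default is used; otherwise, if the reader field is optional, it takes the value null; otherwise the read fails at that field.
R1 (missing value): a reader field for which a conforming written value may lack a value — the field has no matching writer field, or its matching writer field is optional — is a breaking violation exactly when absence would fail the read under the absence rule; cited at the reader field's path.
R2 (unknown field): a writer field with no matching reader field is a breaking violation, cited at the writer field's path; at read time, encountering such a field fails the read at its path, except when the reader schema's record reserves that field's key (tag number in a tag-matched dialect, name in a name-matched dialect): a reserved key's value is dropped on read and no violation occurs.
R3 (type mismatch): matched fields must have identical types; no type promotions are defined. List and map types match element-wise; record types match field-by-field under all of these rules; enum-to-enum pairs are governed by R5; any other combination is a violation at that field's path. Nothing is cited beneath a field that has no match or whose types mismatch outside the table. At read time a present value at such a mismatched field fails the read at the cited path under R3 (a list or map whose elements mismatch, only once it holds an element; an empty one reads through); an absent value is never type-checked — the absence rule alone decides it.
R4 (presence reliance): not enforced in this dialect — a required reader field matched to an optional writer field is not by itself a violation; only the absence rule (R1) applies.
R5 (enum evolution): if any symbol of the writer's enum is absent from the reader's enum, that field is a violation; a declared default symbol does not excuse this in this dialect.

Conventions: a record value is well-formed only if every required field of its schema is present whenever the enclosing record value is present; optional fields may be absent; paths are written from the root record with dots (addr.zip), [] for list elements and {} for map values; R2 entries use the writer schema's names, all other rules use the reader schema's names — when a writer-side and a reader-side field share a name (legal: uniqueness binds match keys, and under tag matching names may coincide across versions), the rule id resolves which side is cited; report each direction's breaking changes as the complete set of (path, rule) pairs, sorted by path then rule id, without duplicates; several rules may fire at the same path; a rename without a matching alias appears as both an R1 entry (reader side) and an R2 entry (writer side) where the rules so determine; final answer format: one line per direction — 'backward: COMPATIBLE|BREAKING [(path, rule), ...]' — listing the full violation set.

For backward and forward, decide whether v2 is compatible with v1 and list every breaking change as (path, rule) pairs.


the writer's type comes first in each Ticket pair
backward pass over Ticket, reader schema v2, writer schema v1:
  kind: paired with writer role (Color -> Color; writer required)
  codes: paired with writer tags (list<string> -> list<string>; writer optional)
  balance: paired with writer balance (float64 -> int64; writer optional)
  version has no writer counterpart
  zip: paired with writer zip (int32 -> int32; writer optional)
  writer weight: unknown to reader
  rule R3 violated at balance
  rule R2 violated at weight
  rule R1 violated at zip
  backward on Ticket therefore BREAKING (3)
forward pass over Ticket, reader schema v1, writer schema v2:
  role: paired with writer kind (Color -> Color; writer required)
  tags: paired with writer codes (list<string> -> list<string>; writer optional)
  balance: paired with writer balance (int64 -> float64; writer optional)
  zip: paired with writer zip (int32 -> int32; writer required)
  weight has no writer counterpart
  writer version: unknown to reader
  rule R3 violated at balance
  rule R2 violated at version
  forward on Ticket therefore BREAKING (2)

backward: BREAKING [(balance, R3), (weight, R2), (zip, R1)]; forward: BREAKING [(balance, R3), (version, R2)]


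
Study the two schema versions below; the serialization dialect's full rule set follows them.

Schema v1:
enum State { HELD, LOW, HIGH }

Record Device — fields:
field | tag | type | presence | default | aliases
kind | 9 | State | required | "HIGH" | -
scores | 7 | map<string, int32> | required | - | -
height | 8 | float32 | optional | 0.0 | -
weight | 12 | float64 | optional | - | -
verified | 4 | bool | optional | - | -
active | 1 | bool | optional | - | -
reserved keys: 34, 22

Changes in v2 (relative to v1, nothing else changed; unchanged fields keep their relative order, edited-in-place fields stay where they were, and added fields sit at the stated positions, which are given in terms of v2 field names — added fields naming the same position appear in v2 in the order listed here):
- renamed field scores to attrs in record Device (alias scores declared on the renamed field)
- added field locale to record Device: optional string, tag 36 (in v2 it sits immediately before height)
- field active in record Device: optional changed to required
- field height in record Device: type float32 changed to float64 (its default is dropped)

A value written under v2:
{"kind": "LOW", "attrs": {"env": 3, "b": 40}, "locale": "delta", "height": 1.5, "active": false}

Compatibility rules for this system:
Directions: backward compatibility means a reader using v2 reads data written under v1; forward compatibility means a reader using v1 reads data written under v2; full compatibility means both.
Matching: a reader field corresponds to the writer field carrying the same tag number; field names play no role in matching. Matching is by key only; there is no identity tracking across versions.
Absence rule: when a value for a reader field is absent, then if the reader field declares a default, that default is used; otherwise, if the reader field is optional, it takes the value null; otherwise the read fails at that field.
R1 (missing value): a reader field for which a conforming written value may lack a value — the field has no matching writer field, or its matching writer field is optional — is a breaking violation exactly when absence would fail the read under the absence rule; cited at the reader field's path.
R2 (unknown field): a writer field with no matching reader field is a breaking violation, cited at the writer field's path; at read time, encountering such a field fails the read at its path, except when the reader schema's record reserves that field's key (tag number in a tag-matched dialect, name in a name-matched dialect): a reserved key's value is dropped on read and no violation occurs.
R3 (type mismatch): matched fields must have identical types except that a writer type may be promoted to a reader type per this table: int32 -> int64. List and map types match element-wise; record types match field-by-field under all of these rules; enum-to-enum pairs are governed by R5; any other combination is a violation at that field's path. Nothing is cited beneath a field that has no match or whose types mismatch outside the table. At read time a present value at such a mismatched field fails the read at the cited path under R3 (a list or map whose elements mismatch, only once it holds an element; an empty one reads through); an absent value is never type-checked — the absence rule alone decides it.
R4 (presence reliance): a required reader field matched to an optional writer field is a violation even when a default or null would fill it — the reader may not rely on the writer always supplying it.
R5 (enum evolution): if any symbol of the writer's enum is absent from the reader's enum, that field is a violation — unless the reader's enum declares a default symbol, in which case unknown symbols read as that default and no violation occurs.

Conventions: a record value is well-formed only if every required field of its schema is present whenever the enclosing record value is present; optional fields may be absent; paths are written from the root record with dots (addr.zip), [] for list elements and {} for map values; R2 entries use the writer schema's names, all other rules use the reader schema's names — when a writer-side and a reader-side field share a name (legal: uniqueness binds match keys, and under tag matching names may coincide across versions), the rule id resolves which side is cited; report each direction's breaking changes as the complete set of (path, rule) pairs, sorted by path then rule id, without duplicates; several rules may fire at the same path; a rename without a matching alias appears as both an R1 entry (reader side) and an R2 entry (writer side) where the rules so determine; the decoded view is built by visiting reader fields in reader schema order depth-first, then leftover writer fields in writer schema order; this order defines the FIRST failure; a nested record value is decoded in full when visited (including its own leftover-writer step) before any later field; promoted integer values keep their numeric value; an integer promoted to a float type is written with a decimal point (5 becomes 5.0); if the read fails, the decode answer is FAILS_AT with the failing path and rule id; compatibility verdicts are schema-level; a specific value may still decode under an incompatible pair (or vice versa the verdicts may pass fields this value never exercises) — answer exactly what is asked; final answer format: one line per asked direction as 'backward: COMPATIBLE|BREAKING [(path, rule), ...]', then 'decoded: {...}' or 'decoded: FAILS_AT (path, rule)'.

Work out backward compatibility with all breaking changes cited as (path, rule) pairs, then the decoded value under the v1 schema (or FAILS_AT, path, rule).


backward: BREAKING [(active, R1), (active, R4), (height, R3)]; decoded: FAILS_AT (height, R3)

in Device below, arrows point writer -> reader
backward pass over Device, reader schema v2, writer schema v1:
  kind: paired with writer kind (State -> State; writer required)
  attrs: paired with writer scores (map<string, int32> -> map<string, int32>; writer required)
  locale: no writer-side match
  height: paired with writer height (float32 -> float64; writer optional)
  weight: paired with writer weight (float64 -> float64; writer optional)
  verified: paired with writer verified (bool -> bool; writer optional)
  active: paired with writer active (bool -> bool; writer optional)
  R1 fires at active
  R4 fires at active
  R3 fires at height
  => 3 violation(s): backward is BREAKING for Device
migrating the Device value to v1:
  kind := "LOW"
  scores := {"env": 3, "b": 40} (from writer attrs)
  read fails at height under R3
  => FAILS_AT (height, R3)
checking off the Device differences that do not matter here:
  renamed field scores to attrs in record Device (alias scores declared on the renamed field) -> no rule fires on it in Device's dialect; the asked verdict holds
  added field locale to record Device: optional string, tag 36 (in v2 it sits immediately before height) -> affects forward compatibility only, which is not asked


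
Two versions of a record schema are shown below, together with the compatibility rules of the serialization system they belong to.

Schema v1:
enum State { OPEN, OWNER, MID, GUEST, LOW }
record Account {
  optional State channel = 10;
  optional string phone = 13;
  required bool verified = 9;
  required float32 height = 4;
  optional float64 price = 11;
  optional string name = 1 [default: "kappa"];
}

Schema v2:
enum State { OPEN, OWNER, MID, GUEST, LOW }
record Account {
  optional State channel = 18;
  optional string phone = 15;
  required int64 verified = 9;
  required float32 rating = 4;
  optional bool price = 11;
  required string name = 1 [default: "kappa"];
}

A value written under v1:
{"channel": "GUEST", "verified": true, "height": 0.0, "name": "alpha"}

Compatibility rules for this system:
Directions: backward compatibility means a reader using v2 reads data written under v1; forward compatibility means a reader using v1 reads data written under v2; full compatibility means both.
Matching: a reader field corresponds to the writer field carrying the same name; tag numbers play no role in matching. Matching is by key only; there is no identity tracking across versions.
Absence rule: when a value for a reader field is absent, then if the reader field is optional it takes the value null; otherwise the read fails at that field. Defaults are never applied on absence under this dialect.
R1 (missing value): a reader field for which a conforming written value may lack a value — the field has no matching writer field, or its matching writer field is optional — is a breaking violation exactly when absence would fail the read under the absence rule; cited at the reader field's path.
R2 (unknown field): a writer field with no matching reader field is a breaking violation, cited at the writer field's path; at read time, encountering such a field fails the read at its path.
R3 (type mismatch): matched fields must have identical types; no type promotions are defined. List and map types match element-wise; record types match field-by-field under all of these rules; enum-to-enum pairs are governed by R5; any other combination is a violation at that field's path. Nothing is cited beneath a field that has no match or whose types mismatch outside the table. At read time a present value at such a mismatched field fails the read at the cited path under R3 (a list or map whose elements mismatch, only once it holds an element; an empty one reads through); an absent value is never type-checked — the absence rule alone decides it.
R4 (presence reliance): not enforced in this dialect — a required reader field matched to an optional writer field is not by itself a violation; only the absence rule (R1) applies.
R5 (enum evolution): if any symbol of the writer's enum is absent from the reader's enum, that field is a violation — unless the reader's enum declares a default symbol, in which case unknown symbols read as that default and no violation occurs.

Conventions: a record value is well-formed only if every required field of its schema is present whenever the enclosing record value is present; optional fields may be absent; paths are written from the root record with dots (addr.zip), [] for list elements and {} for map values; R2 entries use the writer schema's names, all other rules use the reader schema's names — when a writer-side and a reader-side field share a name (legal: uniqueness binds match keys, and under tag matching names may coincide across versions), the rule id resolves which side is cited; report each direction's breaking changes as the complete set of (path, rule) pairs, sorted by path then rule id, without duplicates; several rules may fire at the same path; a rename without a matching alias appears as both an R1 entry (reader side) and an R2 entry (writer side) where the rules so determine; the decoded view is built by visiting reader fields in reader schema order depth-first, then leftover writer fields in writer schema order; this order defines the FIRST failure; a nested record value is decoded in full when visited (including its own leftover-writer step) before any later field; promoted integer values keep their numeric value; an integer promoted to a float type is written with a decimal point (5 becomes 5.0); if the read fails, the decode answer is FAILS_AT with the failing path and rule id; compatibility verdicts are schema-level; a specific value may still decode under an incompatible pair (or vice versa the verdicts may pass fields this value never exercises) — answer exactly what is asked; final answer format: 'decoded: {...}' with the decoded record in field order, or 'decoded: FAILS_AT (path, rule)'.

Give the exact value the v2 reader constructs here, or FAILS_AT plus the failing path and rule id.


decoded: FAILS_AT (verified, R3)

in Account below, arrows point writer -> reader
migrating the Account value to v2:
  channel := "GUEST"
  phone := null (absent, optional -> null)
  read fails at verified under R3
  => FAILS_AT (verified, R3)
ruling out the remaining Account differences:
  renamed field height to rating in record Account -> changes Account's schema-level verdicts only — the decode of this value is the same
  field phone in record Account: tag 13 changed to 15 -> no rule fires on it and the decoded Account view is identical with or without it
  field channel in record Account: tag 10 changed to 18 -> no rule fires on it and the decoded Account view is identical with or without it
  field price in record Account: type float64 changed to bool -> changes Account's schema-level verdicts only — the decode of this value is the same
  field name in record Account: optional changed to required -> changes Account's schema-level verdicts only — the decode of this value is the same


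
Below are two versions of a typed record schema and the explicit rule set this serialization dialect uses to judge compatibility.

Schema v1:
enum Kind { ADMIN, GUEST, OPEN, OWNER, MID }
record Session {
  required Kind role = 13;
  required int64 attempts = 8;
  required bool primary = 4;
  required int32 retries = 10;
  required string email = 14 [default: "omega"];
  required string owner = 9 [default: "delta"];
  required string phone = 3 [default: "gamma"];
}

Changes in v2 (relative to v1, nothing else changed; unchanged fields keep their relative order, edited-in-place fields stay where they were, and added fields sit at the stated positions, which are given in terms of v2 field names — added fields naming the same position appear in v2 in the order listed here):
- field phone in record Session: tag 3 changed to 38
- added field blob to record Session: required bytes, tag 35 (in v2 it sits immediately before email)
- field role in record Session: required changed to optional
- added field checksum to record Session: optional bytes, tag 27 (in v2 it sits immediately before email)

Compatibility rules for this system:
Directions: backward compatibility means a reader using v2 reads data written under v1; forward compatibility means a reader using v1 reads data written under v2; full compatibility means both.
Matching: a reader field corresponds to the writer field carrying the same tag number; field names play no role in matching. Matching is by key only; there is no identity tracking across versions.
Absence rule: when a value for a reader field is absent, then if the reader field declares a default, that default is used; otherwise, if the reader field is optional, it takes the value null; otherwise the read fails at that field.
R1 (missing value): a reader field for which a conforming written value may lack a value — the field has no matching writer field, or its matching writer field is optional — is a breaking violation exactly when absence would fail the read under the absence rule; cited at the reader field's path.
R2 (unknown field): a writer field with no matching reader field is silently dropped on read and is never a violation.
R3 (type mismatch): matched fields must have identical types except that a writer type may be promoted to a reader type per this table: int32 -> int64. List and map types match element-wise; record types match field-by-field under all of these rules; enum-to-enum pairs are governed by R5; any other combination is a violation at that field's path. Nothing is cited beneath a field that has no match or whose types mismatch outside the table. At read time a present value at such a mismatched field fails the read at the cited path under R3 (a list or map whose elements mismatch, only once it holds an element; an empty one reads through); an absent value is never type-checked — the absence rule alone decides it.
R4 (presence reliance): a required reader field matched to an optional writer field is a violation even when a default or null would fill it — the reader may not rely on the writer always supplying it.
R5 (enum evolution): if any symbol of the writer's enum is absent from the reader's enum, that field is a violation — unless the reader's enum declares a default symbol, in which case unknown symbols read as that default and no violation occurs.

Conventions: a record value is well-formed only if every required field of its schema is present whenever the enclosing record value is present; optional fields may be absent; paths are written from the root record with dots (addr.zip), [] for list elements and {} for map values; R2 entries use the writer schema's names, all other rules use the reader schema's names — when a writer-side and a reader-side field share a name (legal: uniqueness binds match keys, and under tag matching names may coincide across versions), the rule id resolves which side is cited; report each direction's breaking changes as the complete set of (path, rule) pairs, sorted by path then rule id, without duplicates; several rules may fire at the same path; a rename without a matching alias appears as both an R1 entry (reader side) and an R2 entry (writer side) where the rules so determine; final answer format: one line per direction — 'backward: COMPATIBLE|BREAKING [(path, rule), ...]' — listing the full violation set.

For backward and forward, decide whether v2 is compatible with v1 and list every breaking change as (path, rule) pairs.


the writer's type comes first in each Session pair
backward on Session — v2 reading data written by v1:
  role: paired with writer role (Kind -> Kind; writer required)
  attempts: paired with writer attempts (int64 -> int64; writer required)
  primary: paired with writer primary (bool -> bool; writer required)
  retries: paired with writer retries (int32 -> int32; writer required)
  blob: no writer-side match
  checksum: no writer-side match
  email: paired with writer email (string -> string; writer required)
  owner: paired with writer owner (string -> string; writer required)
  phone: no writer-side match
  leftover writer field: phone
  rule R1 violated at blob
  backward on Session therefore BREAKING (1)
forward on Session — v1 reading data written by v2:
  role: paired with writer role (Kind -> Kind; writer optional)
  attempts: paired with writer attempts (int64 -> int64; writer required)
  primary: paired with writer primary (bool -> bool; writer required)
  retries: paired with writer retries (int32 -> int32; writer required)
  email: paired with writer email (string -> string; writer required)
  owner: paired with writer owner (string -> string; writer required)
  phone: no writer-side match
  leftover writer field: blob
  leftover writer field: checksum
  leftover writer field: phone
  rule R1 violated at role
  rule R4 violated at role
  forward on Session therefore BREAKING (2)

backward: BREAKING [(blob, R1)]; forward: BREAKING [(role, R1), (role, R4)]
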